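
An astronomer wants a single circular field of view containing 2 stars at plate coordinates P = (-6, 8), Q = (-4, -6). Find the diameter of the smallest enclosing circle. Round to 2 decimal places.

The smallest circle enclosing two points has them as diameter endpoints.
Centre = midpoint = (-5, 1); r² = |PQ|²/4 = 200/4 = 50.
Diameter = 2r = 2√50 ≈ 14.14.

14.14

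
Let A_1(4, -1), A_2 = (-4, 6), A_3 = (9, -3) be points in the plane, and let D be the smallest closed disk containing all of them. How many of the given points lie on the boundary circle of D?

2

Side lengths²: A_1A_2² = 113, A_1A_3² = 29, A_2A_3² = 250.
Since A_2A_3² = 250 ≥ 113 + 29 = 142, the angle opposite A_2A_3 is not acute, so the smallest enclosing circle has A_2A_3 as diameter.
Centre = midpoint of A_2A_3 = (2.5, 1.5), r² = 250/4 = 62.5.
The points at distance exactly r from the centre are A_2, A_3 — 2 points.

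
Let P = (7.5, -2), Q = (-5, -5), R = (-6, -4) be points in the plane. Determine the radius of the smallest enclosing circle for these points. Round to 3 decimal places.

Side lengths²: PQ² = 165.25, PR² = 186.25, QR² = 2.
Since PR² = 186.25 ≥ 165.25 + 2 = 167.25, the angle opposite PR is not acute, so the smallest enclosing circle has PR as diameter.
Centre = midpoint of PR = (0.75, -3), r² = 186.25/4 = 46.5625.
r = √(46.5625) ≈ 6.824.

6.824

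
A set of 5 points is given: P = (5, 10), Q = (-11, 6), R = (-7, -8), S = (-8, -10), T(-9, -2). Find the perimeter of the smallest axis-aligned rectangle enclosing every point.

Width = max x − min x = 5 − (-11) = 16.
Height = max y − min y = 10 − (-10) = 20.
Perimeter = 2(16 + 20) = 72.

72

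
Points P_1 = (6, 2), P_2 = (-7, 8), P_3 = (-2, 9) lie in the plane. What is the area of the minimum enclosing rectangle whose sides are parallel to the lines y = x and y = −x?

In coordinates u = x + y, v = x − y the rectangle is axis-aligned; the map (x,y)→(u,v) scales areas by 2.
u-values: 8, 1, 7; range = 8 − 1 = 7.
v-values: 4, -15, -11; range = 4 − (-15) = 19.
Area = (7 × 19) / 2 = 66.5.

66.5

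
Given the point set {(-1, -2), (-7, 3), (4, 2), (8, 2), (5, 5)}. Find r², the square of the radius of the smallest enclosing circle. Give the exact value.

The minimum enclosing circle of a finite set is fixed by two of the points (as a diameter) or three (as a circumcircle).
The farthest pair is (-7, 3)–(8, 2) with squared distance 226. The circle on this segment as diameter has centre (0.5, 2.5) and r² = 226/4 = 56.5.
Check (-1, -2): distance² to centre = 22.5 ≤ 56.5, so it lies inside.
All remaining points lie in this disk, and no smaller disk contains both endpoints, so this is the minimum enclosing circle.

56.5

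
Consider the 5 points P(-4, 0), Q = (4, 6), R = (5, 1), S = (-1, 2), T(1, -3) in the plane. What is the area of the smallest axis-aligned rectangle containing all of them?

81

x ranges over [-4, 5], width 9.
y ranges over [-3, 6], height 9.
Area = 9 × 9 = 81.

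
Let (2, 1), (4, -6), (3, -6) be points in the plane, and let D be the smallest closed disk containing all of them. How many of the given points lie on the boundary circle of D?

2

Call the three points A, B, C in the order given.
Side lengths²: AB² = 53, AC² = 50, BC² = 1.
Since AB² = 53 ≥ 50 + 1 = 51, the angle opposite AB is not acute, so the smallest enclosing circle has AB as diameter.
Centre = midpoint of AB = (3, -2.5), r² = 53/4 = 13.25.
The points at distance exactly r from the centre are (2, 1), (4, -6) — 2 points.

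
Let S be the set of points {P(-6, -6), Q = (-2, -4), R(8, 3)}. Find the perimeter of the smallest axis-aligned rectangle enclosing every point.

46

Width = max x − min x = 8 − (-6) = 14.
Height = max y − min y = 3 − (-6) = 9.
Perimeter = 2(14 + 9) = 46.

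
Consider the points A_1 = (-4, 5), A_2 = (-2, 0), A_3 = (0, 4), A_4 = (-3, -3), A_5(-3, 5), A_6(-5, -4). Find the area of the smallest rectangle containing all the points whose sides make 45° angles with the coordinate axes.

58.5

In coordinates u = x + y, v = x − y the rectangle is axis-aligned; the map (x,y)→(u,v) scales areas by 2.
u-values: 1, -2, 4, -6, 2, -9; range = 4 − (-9) = 13.
v-values: -9, -2, -4, 0, -8, -1; range = 0 − (-9) = 9.
Area = (13 × 9) / 2 = 58.5.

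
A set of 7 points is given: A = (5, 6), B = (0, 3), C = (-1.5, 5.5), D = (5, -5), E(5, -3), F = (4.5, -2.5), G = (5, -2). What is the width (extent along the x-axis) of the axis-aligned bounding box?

max x = 5, min x = -1.5, so width = 6.5.

6.5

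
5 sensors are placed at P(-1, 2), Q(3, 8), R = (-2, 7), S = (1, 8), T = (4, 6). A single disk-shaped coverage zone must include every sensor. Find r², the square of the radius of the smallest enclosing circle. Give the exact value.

The minimum enclosing circle of a finite set is fixed by two of the points (as a diameter) or three (as a circumcircle).
The farthest pair is P–Q with squared distance 52. The circle on this segment as diameter has centre (1, 5) and r² = 52/4 = 13.
Check R: distance² to centre = 13 ≤ 13, so it lies inside.
All remaining points lie in this disk, and no smaller disk contains both endpoints, so this is the minimum enclosing circle.

13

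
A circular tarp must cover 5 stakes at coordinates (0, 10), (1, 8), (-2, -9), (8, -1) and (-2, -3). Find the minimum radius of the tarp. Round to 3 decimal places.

9.552

The minimum enclosing circle of a finite set is fixed by two of the points (as a diameter) or three (as a circumcircle).
The farthest pair is (0, 10)–(-2, -9) with squared distance 365. The circle on this segment as diameter has centre (-1, 0.5) and r² = 365/4 = 91.25.
Check (1, 8): distance² to centre = 60.25 ≤ 91.25, so it lies inside.
All remaining points lie in this disk, and no smaller disk contains both endpoints, so this is the minimum enclosing circle.
r = √(91.25) ≈ 9.552.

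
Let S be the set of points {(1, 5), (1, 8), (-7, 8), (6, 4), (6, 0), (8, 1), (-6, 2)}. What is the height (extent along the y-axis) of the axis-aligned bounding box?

8

max y = 8, min y = 0, so height = 8.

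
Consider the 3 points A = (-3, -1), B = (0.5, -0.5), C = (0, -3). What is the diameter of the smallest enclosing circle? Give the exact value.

Side lengths²: AB² = 12.5, AC² = 13, BC² = 6.5.
Since AC² = 13 < 12.5 + 6.5 = 19, the triangle is acute, so the smallest enclosing circle is the circumcircle.
Circumcentre = (-39/34, -25/17), r² = 4225/1156.
Diameter = 2r = 2√(4225/1156) = 65/17.

65/17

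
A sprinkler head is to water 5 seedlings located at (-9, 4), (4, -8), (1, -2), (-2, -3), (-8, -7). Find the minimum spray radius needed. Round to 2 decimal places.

The farthest pair is (-9, 4)–(4, -8) with squared distance 313. The circle on this segment as diameter has centre (-2.5, -2) and r² = 313/4 = 78.25.
Check (1, -2): distance² to centre = 12.25 ≤ 78.25, so it lies inside.
All remaining points lie in this disk, and no smaller disk contains both endpoints, so this is the minimum enclosing circle.
r = √(78.25) ≈ 8.85.

8.85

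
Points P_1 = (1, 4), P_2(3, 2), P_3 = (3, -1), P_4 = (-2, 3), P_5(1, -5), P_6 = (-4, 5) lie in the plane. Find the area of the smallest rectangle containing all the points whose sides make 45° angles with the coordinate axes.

67.5

In coordinates u = x + y, v = x − y the rectangle is axis-aligned; the map (x,y)→(u,v) scales areas by 2.
u-values: 5, 5, 2, 1, -4, 1; range = 5 − (-4) = 9.
v-values: -3, 1, 4, -5, 6, -9; range = 6 − (-9) = 15.
Area = (9 × 15) / 2 = 67.5.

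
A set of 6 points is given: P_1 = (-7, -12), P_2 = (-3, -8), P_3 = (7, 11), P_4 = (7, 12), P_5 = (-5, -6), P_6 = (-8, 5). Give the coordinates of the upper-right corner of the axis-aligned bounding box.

x-range [-8, 7], y-range [-12, 12].
The upper-right corner is (7, 12).

(7, 12)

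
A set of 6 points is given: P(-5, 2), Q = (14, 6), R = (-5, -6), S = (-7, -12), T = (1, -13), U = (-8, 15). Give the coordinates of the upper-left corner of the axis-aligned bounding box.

x-range [-8, 14], y-range [-13, 15].
The upper-left corner is (-8, 15).

(-8, 15)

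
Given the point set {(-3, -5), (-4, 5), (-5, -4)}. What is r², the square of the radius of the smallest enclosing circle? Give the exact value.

25.25

Call the three points A, B, C in the order given.
Side lengths²: AB² = 101, AC² = 5, BC² = 82.
Since AB² = 101 ≥ 82 + 5 = 87, the angle opposite AB is not acute, so the smallest enclosing circle has AB as diameter.
Centre = midpoint of AB = (-3.5, 0), r² = 101/4 = 25.25.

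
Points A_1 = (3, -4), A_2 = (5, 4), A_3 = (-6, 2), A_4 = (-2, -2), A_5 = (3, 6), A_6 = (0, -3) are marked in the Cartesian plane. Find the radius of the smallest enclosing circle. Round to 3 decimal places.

5.936

The minimum enclosing circle is determined by three boundary points: A_1, A_2, A_3.
Their circumcentre is (-1/7, 29/28) with r² = 27625/784.
The farthest remaining point A_5 is at distance² 27065/784 ≤ 27625/784.
r = √(27625/784) ≈ 5.936.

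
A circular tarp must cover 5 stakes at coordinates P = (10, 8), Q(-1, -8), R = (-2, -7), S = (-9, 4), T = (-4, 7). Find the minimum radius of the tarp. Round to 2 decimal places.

10.46

By Welzl's lemma the MEC is supported by two points (diametrically opposite) or three points (on a circumcircle).
The minimum enclosing circle is determined by three boundary points: P, Q, S.
Their circumcentre is (1.3, 2.2) with r² = 109.33.
The farthest remaining point R is at distance² 95.53 ≤ 109.33.
r = √(109.33) ≈ 10.46.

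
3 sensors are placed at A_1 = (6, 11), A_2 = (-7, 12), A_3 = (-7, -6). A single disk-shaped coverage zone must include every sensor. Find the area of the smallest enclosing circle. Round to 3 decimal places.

361.841

Side lengths²: A_1A_2² = 170, A_1A_3² = 458, A_2A_3² = 324.
Since A_1A_3² = 458 < 324 + 170 = 494, the triangle is acute, so the smallest enclosing circle is the circumcircle.
Circumcentre = (-15/13, 3), r² = 19465/169.
Area = π·r² = π·19465/169 ≈ 361.841.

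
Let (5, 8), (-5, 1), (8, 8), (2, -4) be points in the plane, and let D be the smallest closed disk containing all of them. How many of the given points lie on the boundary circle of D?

3

By Welzl's lemma the MEC is supported by two points (diametrically opposite) or three points (on a circumcircle).
The minimum enclosing circle is determined by three boundary points: (-5, 1), (8, 8), (2, -4).
Their circumcentre is (39/19, 66/19) with r² = 20165/361.
The farthest remaining point (5, 8) is at distance² 10532/361 ≤ 20165/361.
The points at distance exactly r from the centre are (-5, 1), (8, 8), (2, -4) — 3 points.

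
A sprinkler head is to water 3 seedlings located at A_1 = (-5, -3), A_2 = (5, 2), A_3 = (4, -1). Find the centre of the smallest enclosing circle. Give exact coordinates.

(0, -0.5)

Side lengths²: A_1A_2² = 125, A_1A_3² = 85, A_2A_3² = 10.
Since A_1A_2² = 125 ≥ 85 + 10 = 95, the angle opposite A_1A_2 is not acute, so the smallest enclosing circle has A_1A_2 as diameter.
Centre = midpoint of A_1A_2 = (0, -0.5), r² = 125/4 = 31.25.
Centre = (0, -0.5).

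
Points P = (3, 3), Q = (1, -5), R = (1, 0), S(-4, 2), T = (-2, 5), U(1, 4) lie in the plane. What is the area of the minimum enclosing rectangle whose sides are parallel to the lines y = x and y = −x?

In coordinates u = x + y, v = x − y the rectangle is axis-aligned; the map (x,y)→(u,v) scales areas by 2.
u-values: 6, -4, 1, -2, 3, 5; range = 6 − (-4) = 10.
v-values: 0, 6, 1, -6, -7, -3; range = 6 − (-7) = 13.
Area = (10 × 13) / 2 = 65.

65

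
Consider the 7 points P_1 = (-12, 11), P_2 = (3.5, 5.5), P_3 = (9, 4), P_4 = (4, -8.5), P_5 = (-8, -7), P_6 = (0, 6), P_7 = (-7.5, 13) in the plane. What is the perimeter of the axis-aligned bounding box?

85

Width = max x − min x = 9 − (-12) = 21.
Height = max y − min y = 13 − (-8.5) = 21.5.
Perimeter = 2(21 + 21.5) = 85.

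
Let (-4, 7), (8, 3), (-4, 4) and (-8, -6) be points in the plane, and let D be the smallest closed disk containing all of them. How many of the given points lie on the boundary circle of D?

3

The minimum enclosing circle is determined by three boundary points: (-4, 7), (8, 3), (-8, -6).
Their circumcentre is (-9/86, -113/86) with r² = 311725/3698.
The farthest remaining point (-4, 4) is at distance² 160537/3698 ≤ 311725/3698.
The points at distance exactly r from the centre are (-4, 7), (8, 3), (-8, -6) — 3 points.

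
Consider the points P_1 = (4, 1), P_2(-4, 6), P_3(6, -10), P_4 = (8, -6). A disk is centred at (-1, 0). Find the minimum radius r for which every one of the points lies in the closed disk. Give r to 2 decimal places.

The required radius is the distance from (-1, 0) to the farthest point.
Squared distances: 26, 45, 149, 117.
Maximum is 149, attained at P_3.
r = √149 ≈ 12.21.

12.21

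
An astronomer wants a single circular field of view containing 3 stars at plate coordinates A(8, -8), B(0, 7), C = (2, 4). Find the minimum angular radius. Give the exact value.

Side lengths²: AB² = 289, AC² = 180, BC² = 13.
Since AB² = 289 ≥ 180 + 13 = 193, the angle opposite AB is not acute, so the smallest enclosing circle has AB as diameter.
Centre = midpoint of AB = (4, -0.5), r² = 289/4 = 72.25.
r = √(72.25) = 8.5.

8.5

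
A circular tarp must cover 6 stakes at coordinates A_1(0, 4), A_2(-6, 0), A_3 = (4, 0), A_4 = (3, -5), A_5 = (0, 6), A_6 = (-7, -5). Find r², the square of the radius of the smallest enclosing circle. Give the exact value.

5525/121

The minimum enclosing circle is determined by three boundary points: A_4, A_5, A_6.
Their circumcentre is (-2, -5/11) with r² = 5525/121.
The farthest remaining point A_3 is at distance² 4381/121 ≤ 5525/121.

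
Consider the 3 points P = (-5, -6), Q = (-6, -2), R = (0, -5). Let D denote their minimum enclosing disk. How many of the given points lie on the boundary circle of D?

2

Side lengths²: PQ² = 17, PR² = 26, QR² = 45.
Since QR² = 45 ≥ 26 + 17 = 43, the angle opposite QR is not acute, so the smallest enclosing circle has QR as diameter.
Centre = midpoint of QR = (-3, -3.5), r² = 45/4 = 11.25.
The points at distance exactly r from the centre are Q, R — 2 points.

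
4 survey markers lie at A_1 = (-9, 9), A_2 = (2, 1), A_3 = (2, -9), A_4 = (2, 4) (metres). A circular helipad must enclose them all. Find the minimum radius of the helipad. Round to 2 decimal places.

The farthest pair is A_1–A_3 with squared distance 445. The circle on this segment as diameter has centre (-3.5, 0) and r² = 445/4 = 111.25.
Check A_2: distance² to centre = 31.25 ≤ 111.25, so it lies inside.
All remaining points lie in this disk, and no smaller disk contains both endpoints, so this is the minimum enclosing circle.
r = √(111.25) ≈ 10.55.

10.55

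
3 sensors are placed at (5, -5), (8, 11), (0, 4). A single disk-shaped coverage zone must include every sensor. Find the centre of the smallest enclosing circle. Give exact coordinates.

(6.5, 3)

Call the three points A, B, C in the order given.
Side lengths²: AB² = 265, AC² = 106, BC² = 113.
Since AB² = 265 ≥ 113 + 106 = 219, the angle opposite AB is not acute, so the smallest enclosing circle has AB as diameter.
Centre = midpoint of AB = (6.5, 3), r² = 265/4 = 66.25.
Centre = (6.5, 3).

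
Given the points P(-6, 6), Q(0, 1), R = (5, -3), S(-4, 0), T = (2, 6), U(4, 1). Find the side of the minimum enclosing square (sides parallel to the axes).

The bounding box has width 11 and height 9.
An axis-aligned square enclosing the set must have side ≥ max(width, height).
So the minimum side is max(11, 9) = 11.

11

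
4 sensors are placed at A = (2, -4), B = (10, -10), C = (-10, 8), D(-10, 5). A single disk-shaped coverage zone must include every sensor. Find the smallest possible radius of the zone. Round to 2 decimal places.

The farthest pair is B–C with squared distance 724. The circle on this segment as diameter has centre (0, -1) and r² = 724/4 = 181.
Check A: distance² to centre = 13 ≤ 181, so it lies inside.
All remaining points lie in this disk, and no smaller disk contains both endpoints, so this is the minimum enclosing circle.
r = √181 ≈ 13.45.

13.45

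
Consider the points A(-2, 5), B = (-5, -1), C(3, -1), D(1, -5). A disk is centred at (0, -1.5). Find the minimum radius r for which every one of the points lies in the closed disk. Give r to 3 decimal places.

The required radius is the distance from (0, -1.5) to the farthest point.
Squared distances: 46.25, 25.25, 9.25, 13.25.
Maximum is 46.25, attained at A.
r = √(46.25) ≈ 6.801.

6.801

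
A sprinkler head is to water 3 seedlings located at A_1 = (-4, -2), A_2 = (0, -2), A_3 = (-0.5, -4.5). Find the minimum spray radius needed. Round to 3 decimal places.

2.193

Side lengths²: A_1A_2² = 16, A_1A_3² = 18.5, A_2A_3² = 6.5.
Since A_1A_3² = 18.5 < 16 + 6.5 = 22.5, the triangle is acute, so the smallest enclosing circle is the circumcircle.
Circumcentre = (-2, -2.9), r² = 4.81.
r = √(4.81) ≈ 2.193.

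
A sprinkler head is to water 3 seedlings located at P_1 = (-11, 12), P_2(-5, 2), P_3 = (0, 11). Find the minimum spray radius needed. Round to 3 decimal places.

Side lengths²: P_1P_2² = 136, P_1P_3² = 122, P_2P_3² = 106.
Since P_1P_2² = 136 < 122 + 106 = 228, the triangle is acute, so the smallest enclosing circle is the circumcircle.
Circumcentre = (-301/52, 433/52), r² = 54961/1352.
r = √(54961/1352) ≈ 6.376.

6.376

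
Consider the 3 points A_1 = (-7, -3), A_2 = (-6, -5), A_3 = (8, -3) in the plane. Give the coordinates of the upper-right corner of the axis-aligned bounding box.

x-range [-7, 8], y-range [-5, -3].
The upper-right corner is (8, -3).

(8, -3)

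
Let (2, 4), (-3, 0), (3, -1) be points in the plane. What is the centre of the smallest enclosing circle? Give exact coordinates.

Call the three points A, B, C in the order given.
Side lengths²: AB² = 41, AC² = 26, BC² = 37.
Since AB² = 41 < 37 + 26 = 63, the triangle is acute, so the smallest enclosing circle is the circumcircle.
Circumcentre = (15/58, 61/58), r² = 19721/1682.
Centre = (15/58, 61/58).

(15/58, 61/58)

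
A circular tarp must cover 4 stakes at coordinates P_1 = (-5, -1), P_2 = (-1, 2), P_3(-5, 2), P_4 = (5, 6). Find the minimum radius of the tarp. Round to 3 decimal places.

6.103

By Welzl's lemma the MEC is supported by two points (diametrically opposite) or three points (on a circumcircle).
The farthest pair is P_1–P_4 with squared distance 149. The circle on this segment as diameter has centre (0, 2.5) and r² = 149/4 = 37.25.
Check P_2: distance² to centre = 1.25 ≤ 37.25, so it lies inside.
All remaining points lie in this disk, and no smaller disk contains both endpoints, so this is the minimum enclosing circle.
r = √(37.25) ≈ 6.103.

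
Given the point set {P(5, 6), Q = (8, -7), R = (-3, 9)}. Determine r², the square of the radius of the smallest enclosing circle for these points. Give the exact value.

Side lengths²: PQ² = 178, PR² = 73, QR² = 377.
Since QR² = 377 ≥ 178 + 73 = 251, the angle opposite QR is not acute, so the smallest enclosing circle has QR as diameter.
Centre = midpoint of QR = (2.5, 1), r² = 377/4 = 94.25.

94.25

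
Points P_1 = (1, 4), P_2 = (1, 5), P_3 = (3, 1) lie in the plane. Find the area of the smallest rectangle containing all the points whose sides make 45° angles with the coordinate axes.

In coordinates u = x + y, v = x − y the rectangle is axis-aligned; the map (x,y)→(u,v) scales areas by 2.
u-values: 5, 6, 4; range = 6 − 4 = 2.
v-values: -3, -4, 2; range = 2 − (-4) = 6.
Area = (2 × 6) / 2 = 6.

6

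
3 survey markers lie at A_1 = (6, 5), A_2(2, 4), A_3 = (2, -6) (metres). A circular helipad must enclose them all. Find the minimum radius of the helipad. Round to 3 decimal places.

5.852

Side lengths²: A_1A_2² = 17, A_1A_3² = 137, A_2A_3² = 100.
Since A_1A_3² = 137 ≥ 100 + 17 = 117, the angle opposite A_1A_3 is not acute, so the smallest enclosing circle has A_1A_3 as diameter.
Centre = midpoint of A_1A_3 = (4, -0.5), r² = 137/4 = 34.25.
r = √(34.25) ≈ 5.852.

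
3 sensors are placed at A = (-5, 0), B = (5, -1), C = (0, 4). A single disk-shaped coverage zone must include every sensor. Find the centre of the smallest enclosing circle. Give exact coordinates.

(0, -0.5)

Side lengths²: AB² = 101, AC² = 41, BC² = 50.
Since AB² = 101 ≥ 50 + 41 = 91, the angle opposite AB is not acute, so the smallest enclosing circle has AB as diameter.
Centre = midpoint of AB = (0, -0.5), r² = 101/4 = 25.25.
Centre = (0, -0.5).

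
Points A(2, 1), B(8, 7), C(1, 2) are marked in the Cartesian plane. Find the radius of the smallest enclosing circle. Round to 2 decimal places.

4.30

Side lengths²: AB² = 72, AC² = 2, BC² = 74.
Since BC² = 74 ≥ 72 + 2 = 74, the angle opposite BC is not acute, so the smallest enclosing circle has BC as diameter.
Centre = midpoint of BC = (4.5, 4.5), r² = 74/4 = 18.5.
r = √(18.5) ≈ 4.30.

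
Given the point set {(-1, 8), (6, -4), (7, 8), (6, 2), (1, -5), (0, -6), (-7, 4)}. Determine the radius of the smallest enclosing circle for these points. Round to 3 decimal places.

8.280

The minimum enclosing circle of a finite set is fixed by two of the points (as a diameter) or three (as a circumcircle).
The minimum enclosing circle is determined by three boundary points: (7, 8), (0, -6), (-7, 4).
Their circumcentre is (13/12, 53/24) with r² = 39485/576.
The farthest remaining point (6, -4) is at distance² 36125/576 ≤ 39485/576.
r = √(39485/576) ≈ 8.280.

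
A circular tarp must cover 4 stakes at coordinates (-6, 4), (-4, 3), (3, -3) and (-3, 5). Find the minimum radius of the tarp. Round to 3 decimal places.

5.701

By Welzl's lemma the MEC is supported by two points (diametrically opposite) or three points (on a circumcircle).
The farthest pair is (-6, 4)–(3, -3) with squared distance 130. The circle on this segment as diameter has centre (-1.5, 0.5) and r² = 130/4 = 32.5.
Check (-4, 3): distance² to centre = 12.5 ≤ 32.5, so it lies inside.
All remaining points lie in this disk, and no smaller disk contains both endpoints, so this is the minimum enclosing circle.
r = √(32.5) ≈ 5.701.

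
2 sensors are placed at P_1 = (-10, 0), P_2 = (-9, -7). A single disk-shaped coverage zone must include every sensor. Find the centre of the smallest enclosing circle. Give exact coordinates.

(-9.5, -3.5)

The smallest circle enclosing two points has them as diameter endpoints.
Centre = midpoint = (-9.5, -3.5); r² = |P_1P_2|²/4 = 50/4 = 12.5.
Centre = (-9.5, -3.5).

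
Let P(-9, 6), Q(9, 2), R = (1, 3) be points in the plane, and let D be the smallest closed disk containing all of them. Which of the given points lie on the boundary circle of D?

Side lengths²: PQ² = 340, PR² = 109, QR² = 65.
Since PQ² = 340 ≥ 109 + 65 = 174, the angle opposite PQ is not acute, so the smallest enclosing circle has PQ as diameter.
Centre = midpoint of PQ = (0, 4), r² = 340/4 = 85.
The points at distance exactly r from the centre are P, Q — 2 points.

P, Q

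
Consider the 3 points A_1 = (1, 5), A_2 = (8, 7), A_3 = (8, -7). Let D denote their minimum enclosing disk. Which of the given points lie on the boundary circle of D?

A_1, A_2, A_3

Side lengths²: A_1A_2² = 53, A_1A_3² = 193, A_2A_3² = 196.
Since A_2A_3² = 196 < 193 + 53 = 246, the triangle is acute, so the smallest enclosing circle is the circumcircle.
Circumcentre = (87/14, 0), r² = 10229/196.
The points at distance exactly r from the centre are A_1, A_2, A_3 — 3 points.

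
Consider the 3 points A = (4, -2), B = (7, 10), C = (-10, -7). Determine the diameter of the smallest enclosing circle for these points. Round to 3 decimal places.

Side lengths²: AB² = 153, AC² = 221, BC² = 578.
Since BC² = 578 ≥ 221 + 153 = 374, the angle opposite BC is not acute, so the smallest enclosing circle has BC as diameter.
Centre = midpoint of BC = (-1.5, 1.5), r² = 578/4 = 144.5.
Diameter = 2r = 2√(144.5) ≈ 24.042.

24.042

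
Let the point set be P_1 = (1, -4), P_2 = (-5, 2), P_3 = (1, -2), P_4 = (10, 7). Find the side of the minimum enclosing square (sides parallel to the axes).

15

The bounding box has width 15 and height 11.
An axis-aligned square enclosing the set must have side ≥ max(width, height).
So the minimum side is max(15, 11) = 15.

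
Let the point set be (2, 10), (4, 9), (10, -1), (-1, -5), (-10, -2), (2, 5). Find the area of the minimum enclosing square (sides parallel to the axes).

400

The bounding box has width 20 and height 15.
An axis-aligned square enclosing the set must have side ≥ max(width, height).
So the minimum side is max(20, 15) = 20.
Area = 20² = 400.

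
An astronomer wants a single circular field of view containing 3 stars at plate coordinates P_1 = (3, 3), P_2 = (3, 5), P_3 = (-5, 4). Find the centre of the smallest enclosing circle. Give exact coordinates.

(-0.9375, 4)

Side lengths²: P_1P_2² = 4, P_1P_3² = 65, P_2P_3² = 65.
Since P_2P_3² = 65 < 65 + 4 = 69, the triangle is acute, so the smallest enclosing circle is the circumcircle.
Circumcentre = (-0.9375, 4), r² = 16.50390625.
Centre = (-0.9375, 4).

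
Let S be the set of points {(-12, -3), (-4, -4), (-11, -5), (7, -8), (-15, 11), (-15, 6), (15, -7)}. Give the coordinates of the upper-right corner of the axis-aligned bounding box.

x-range [-15, 15], y-range [-8, 11].
The upper-right corner is (15, 11).

(15, 11)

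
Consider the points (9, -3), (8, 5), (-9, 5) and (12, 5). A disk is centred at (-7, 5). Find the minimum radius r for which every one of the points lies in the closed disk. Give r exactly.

The required radius is the distance from (-7, 5) to the farthest point.
Squared distances: 320, 225, 4, 361.
Maximum is 361, attained at (12, 5).
r = √361 = 19.

19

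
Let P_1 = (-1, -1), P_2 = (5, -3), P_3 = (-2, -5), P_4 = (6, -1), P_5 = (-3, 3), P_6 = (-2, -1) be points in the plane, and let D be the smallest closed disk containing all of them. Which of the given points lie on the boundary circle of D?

P_3, P_4, P_5

The minimum enclosing circle of a finite set is fixed by two of the points (as a diameter) or three (as a circumcircle).
The minimum enclosing circle is determined by three boundary points: P_3, P_4, P_5.
Their circumcentre is (27/34, -10/17) with r² = 31525/1156.
The farthest remaining point P_2 is at distance² 27173/1156 ≤ 31525/1156.
The points at distance exactly r from the centre are P_3, P_4, P_5 — 3 points.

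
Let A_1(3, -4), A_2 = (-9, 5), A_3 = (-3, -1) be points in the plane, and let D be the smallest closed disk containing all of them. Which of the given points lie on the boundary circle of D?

A_1, A_2

Side lengths²: A_1A_2² = 225, A_1A_3² = 45, A_2A_3² = 72.
Since A_1A_2² = 225 ≥ 72 + 45 = 117, the angle opposite A_1A_2 is not acute, so the smallest enclosing circle has A_1A_2 as diameter.
Centre = midpoint of A_1A_2 = (-3, 0.5), r² = 225/4 = 56.25.
The points at distance exactly r from the centre are A_1, A_2 — 2 points.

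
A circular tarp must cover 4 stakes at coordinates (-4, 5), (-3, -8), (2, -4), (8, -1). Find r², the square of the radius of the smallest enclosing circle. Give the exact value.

57.8

A smallest enclosing disk is always determined by at most three of the input points on its boundary.
The minimum enclosing circle is determined by three boundary points: (-4, 5), (-3, -8), (8, -1).
Their circumcentre is (0.4, -1.2) with r² = 57.8.
The farthest remaining point (2, -4) is at distance² 10.4 ≤ 57.8.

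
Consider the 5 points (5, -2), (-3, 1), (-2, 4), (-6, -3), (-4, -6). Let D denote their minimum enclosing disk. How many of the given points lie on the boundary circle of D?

3

The minimum enclosing circle of a finite set is fixed by two of the points (as a diameter) or three (as a circumcircle).
The minimum enclosing circle is determined by three boundary points: (5, -2), (-2, 4), (-4, -6).
Their circumcentre is (-51/82, -121/82) with r² = 107185/3362.
The farthest remaining point (-6, -3) is at distance² 105053/3362 ≤ 107185/3362.
The points at distance exactly r from the centre are (5, -2), (-2, 4), (-4, -6) — 3 points.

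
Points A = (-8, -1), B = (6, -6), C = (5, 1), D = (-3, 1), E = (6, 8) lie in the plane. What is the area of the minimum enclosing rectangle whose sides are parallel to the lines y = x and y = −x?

218.5

In coordinates u = x + y, v = x − y the rectangle is axis-aligned; the map (x,y)→(u,v) scales areas by 2.
u-values: -9, 0, 6, -2, 14; range = 14 − (-9) = 23.
v-values: -7, 12, 4, -4, -2; range = 12 − (-7) = 19.
Area = (23 × 19) / 2 = 218.5.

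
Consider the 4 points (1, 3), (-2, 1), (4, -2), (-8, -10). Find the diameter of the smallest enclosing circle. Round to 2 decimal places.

The farthest pair is (1, 3)–(-8, -10) with squared distance 250. The circle on this segment as diameter has centre (-3.5, -3.5) and r² = 250/4 = 62.5.
Check (-2, 1): distance² to centre = 22.5 ≤ 62.5, so it lies inside.
All remaining points lie in this disk, and no smaller disk contains both endpoints, so this is the minimum enclosing circle.
Diameter = 2r = 2√(62.5) ≈ 15.81.

15.81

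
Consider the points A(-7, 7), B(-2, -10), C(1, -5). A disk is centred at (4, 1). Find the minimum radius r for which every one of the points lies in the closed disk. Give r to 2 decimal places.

12.53

The required radius is the distance from (4, 1) to the farthest point.
Squared distances: 157, 157, 45.
Maximum is 157, attained at A.
r = √157 ≈ 12.53.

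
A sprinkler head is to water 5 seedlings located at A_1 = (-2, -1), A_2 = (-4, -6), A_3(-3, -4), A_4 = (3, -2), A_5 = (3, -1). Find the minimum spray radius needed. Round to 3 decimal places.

4.301

By Welzl's lemma the MEC is supported by two points (diametrically opposite) or three points (on a circumcircle).
The farthest pair is A_2–A_5 with squared distance 74. The circle on this segment as diameter has centre (-0.5, -3.5) and r² = 74/4 = 18.5.
Check A_1: distance² to centre = 8.5 ≤ 18.5, so it lies inside.
All remaining points lie in this disk, and no smaller disk contains both endpoints, so this is the minimum enclosing circle.
r = √(18.5) ≈ 4.301.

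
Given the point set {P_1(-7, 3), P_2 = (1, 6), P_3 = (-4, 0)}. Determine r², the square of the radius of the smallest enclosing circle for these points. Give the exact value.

4453/242

Side lengths²: P_1P_2² = 73, P_1P_3² = 18, P_2P_3² = 61.
Since P_1P_2² = 73 < 61 + 18 = 79, the triangle is acute, so the smallest enclosing circle is the circumcircle.
Circumcentre = (-63/22, 91/22), r² = 4453/242.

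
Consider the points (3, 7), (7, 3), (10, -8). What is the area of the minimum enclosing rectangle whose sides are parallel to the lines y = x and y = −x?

In coordinates u = x + y, v = x − y the rectangle is axis-aligned; the map (x,y)→(u,v) scales areas by 2.
u-values: 10, 10, 2; range = 10 − 2 = 8.
v-values: -4, 4, 18; range = 18 − (-4) = 22.
Area = (8 × 22) / 2 = 88.

88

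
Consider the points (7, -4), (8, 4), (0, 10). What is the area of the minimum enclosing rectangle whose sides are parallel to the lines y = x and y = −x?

94.5

In coordinates u = x + y, v = x − y the rectangle is axis-aligned; the map (x,y)→(u,v) scales areas by 2.
u-values: 3, 12, 10; range = 12 − 3 = 9.
v-values: 11, 4, -10; range = 11 − (-10) = 21.
Area = (9 × 21) / 2 = 94.5.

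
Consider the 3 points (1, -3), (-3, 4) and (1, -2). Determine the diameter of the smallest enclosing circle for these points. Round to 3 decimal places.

8.062

Call the three points A, B, C in the order given.
Side lengths²: AB² = 65, AC² = 1, BC² = 52.
Since AB² = 65 ≥ 52 + 1 = 53, the angle opposite AB is not acute, so the smallest enclosing circle has AB as diameter.
Centre = midpoint of AB = (-1, 0.5), r² = 65/4 = 16.25.
Diameter = 2r = 2√(16.25) ≈ 8.062.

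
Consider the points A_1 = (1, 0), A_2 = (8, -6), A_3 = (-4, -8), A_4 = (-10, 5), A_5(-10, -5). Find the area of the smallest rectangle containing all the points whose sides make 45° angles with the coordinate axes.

246.5

In coordinates u = x + y, v = x − y the rectangle is axis-aligned; the map (x,y)→(u,v) scales areas by 2.
u-values: 1, 2, -12, -5, -15; range = 2 − (-15) = 17.
v-values: 1, 14, 4, -15, -5; range = 14 − (-15) = 29.
Area = (17 × 29) / 2 = 246.5.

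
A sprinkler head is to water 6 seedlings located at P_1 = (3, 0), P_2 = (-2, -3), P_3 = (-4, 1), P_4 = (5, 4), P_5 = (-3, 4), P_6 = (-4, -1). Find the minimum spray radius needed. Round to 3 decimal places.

By Welzl's lemma the MEC is supported by two points (diametrically opposite) or three points (on a circumcircle).
The farthest pair is P_4–P_6 with squared distance 106. The circle on this segment as diameter has centre (0.5, 1.5) and r² = 106/4 = 26.5.
Check P_1: distance² to centre = 8.5 ≤ 26.5, so it lies inside.
All remaining points lie in this disk, and no smaller disk contains both endpoints, so this is the minimum enclosing circle.
r = √(26.5) ≈ 5.148.

5.148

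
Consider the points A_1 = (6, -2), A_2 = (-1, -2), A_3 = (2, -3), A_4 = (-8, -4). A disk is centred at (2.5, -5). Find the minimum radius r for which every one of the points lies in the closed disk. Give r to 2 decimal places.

The required radius is the distance from (2.5, -5) to the farthest point.
Squared distances: 21.25, 21.25, 4.25, 111.25.
Maximum is 111.25, attained at A_4.
r = √(111.25) ≈ 10.55.

10.55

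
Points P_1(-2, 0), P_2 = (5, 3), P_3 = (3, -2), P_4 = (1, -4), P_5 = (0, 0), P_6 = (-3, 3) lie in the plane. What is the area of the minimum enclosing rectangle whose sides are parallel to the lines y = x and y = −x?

60.5

In coordinates u = x + y, v = x − y the rectangle is axis-aligned; the map (x,y)→(u,v) scales areas by 2.
u-values: -2, 8, 1, -3, 0, 0; range = 8 − (-3) = 11.
v-values: -2, 2, 5, 5, 0, -6; range = 5 − (-6) = 11.
Area = (11 × 11) / 2 = 60.5.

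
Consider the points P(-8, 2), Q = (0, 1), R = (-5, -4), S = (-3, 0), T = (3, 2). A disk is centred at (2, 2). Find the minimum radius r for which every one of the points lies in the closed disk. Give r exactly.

The required radius is the distance from (2, 2) to the farthest point.
Squared distances: 100, 5, 85, 29, 1.
Maximum is 100, attained at P.
r = √100 = 10.

10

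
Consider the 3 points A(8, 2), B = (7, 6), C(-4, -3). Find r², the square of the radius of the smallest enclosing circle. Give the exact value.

Side lengths²: AB² = 17, AC² = 169, BC² = 202.
Since BC² = 202 ≥ 169 + 17 = 186, the angle opposite BC is not acute, so the smallest enclosing circle has BC as diameter.
Centre = midpoint of BC = (1.5, 1.5), r² = 202/4 = 50.5.

50.5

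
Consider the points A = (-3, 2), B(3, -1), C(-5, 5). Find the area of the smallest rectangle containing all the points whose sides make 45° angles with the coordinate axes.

In coordinates u = x + y, v = x − y the rectangle is axis-aligned; the map (x,y)→(u,v) scales areas by 2.
u-values: -1, 2, 0; range = 2 − (-1) = 3.
v-values: -5, 4, -10; range = 4 − (-10) = 14.
Area = (3 × 14) / 2 = 21.

21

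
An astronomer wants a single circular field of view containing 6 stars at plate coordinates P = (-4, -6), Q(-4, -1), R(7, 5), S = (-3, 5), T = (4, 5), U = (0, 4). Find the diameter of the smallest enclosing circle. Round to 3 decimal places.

15.556

By Welzl's lemma the MEC is supported by two points (diametrically opposite) or three points (on a circumcircle).
The farthest pair is P–R with squared distance 242. The circle on this segment as diameter has centre (1.5, -0.5) and r² = 242/4 = 60.5.
Check Q: distance² to centre = 30.5 ≤ 60.5, so it lies inside.
All remaining points lie in this disk, and no smaller disk contains both endpoints, so this is the minimum enclosing circle.
Diameter = 2r = 2√(60.5) ≈ 15.556.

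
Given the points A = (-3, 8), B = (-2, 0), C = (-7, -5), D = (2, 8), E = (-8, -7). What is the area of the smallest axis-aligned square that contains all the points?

225

The bounding box has width 10 and height 15.
An axis-aligned square enclosing the set must have side ≥ max(width, height).
So the minimum side is max(10, 15) = 15.
Area = 15² = 225.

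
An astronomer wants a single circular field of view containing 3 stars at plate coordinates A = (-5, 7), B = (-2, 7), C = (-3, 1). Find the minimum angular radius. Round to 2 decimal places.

3.21

Side lengths²: AB² = 9, AC² = 40, BC² = 37.
Since AC² = 40 < 37 + 9 = 46, the triangle is acute, so the smallest enclosing circle is the circumcircle.
Circumcentre = (-3.5, 25/6), r² = 185/18.
r = √(185/18) ≈ 3.21.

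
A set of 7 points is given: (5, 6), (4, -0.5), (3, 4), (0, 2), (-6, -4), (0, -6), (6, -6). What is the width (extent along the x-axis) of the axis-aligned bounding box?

12

max x = 6, min x = -6, so width = 12.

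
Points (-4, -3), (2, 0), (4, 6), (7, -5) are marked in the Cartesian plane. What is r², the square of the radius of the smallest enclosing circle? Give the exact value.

47125/1058

The minimum enclosing circle is determined by three boundary points: (-4, -3), (4, 6), (7, -5).
Their circumcentre is (99/46, -19/46) with r² = 47125/1058.
The farthest remaining point (2, 0) is at distance² 205/1058 ≤ 47125/1058.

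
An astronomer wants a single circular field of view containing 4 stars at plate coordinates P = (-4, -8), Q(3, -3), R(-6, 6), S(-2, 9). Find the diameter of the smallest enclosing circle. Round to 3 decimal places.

17.117

A smallest enclosing disk is always determined by at most three of the input points on its boundary.
The farthest pair is P–S with squared distance 293. The circle on this segment as diameter has centre (-3, 0.5) and r² = 293/4 = 73.25.
Check Q: distance² to centre = 48.25 ≤ 73.25, so it lies inside.
All remaining points lie in this disk, and no smaller disk contains both endpoints, so this is the minimum enclosing circle.
Diameter = 2r = 2√(73.25) ≈ 17.117.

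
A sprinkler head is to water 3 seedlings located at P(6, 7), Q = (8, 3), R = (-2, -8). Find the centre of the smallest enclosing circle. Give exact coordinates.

Side lengths²: PQ² = 20, PR² = 289, QR² = 221.
Since PR² = 289 ≥ 221 + 20 = 241, the angle opposite PR is not acute, so the smallest enclosing circle has PR as diameter.
Centre = midpoint of PR = (2, -0.5), r² = 289/4 = 72.25.
Centre = (2, -0.5).

(2, -0.5)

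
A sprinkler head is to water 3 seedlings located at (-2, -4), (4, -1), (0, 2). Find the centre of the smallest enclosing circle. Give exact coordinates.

Call the three points A, B, C in the order given.
Side lengths²: AB² = 45, AC² = 40, BC² = 25.
Since AB² = 45 < 40 + 25 = 65, the triangle is acute, so the smallest enclosing circle is the circumcircle.
Circumcentre = (0.5, -1.5), r² = 12.5.
Centre = (0.5, -1.5).

(0.5, -1.5)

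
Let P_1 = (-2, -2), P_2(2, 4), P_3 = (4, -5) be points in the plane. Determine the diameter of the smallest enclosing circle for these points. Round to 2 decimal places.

9.29

Side lengths²: P_1P_2² = 52, P_1P_3² = 45, P_2P_3² = 85.
Since P_2P_3² = 85 < 52 + 45 = 97, the triangle is acute, so the smallest enclosing circle is the circumcircle.
Circumcentre = (2.4375, -0.625), r² = 21.58203125.
Diameter = 2r = 2√(21.58203125) ≈ 9.29.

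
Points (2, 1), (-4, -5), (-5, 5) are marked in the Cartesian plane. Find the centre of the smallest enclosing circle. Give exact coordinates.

Call the three points A, B, C in the order given.
Side lengths²: AB² = 72, AC² = 65, BC² = 101.
Since BC² = 101 < 72 + 65 = 137, the triangle is acute, so the smallest enclosing circle is the circumcircle.
Circumcentre = (-69/22, 3/22), r² = 6565/242.
Centre = (-69/22, 3/22).

(-69/22, 3/22)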